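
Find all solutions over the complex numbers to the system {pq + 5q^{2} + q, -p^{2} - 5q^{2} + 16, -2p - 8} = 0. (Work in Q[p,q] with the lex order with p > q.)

Compute a lex Gröbner basis by Buchberger's algorithm.
f_1 = pq + 5q^{2} + q, LT = pq.
f_2 = -p^{2} - 5q^{2} + 16, LT = p^{2}.
f_3 = -2p - 8, LT = p.

S(f_1,f_2): lcm = p^{2}q. S = 5pq^{2} + pq - 5q^{3} + 16q.
  leading term pq^{2}: subtract (5q)·f_1 from 5pq^{2} + pq - 5q^{3} + 16q → pq - 30q^{3} - 5q^{2} + 16q
  leading term pq: subtract (1)·f_1 from pq - 30q^{3} - 5q^{2} + 16q → -30q^{3} - 10q^{2} + 15q
  leading term q^{3}: no divisor's leading term divides it; move -30q^{3} to the remainder.
  leading term q^{2}: no divisor's leading term divides it; move -10q^{2} to the remainder.
  leading term q: no divisor's leading term divides it; move 15q to the remainder.
  remainder -30q^{3} - 10q^{2} + 15q ≠ 0; add h_4 = -30q^{3} - 10q^{2} + 15q to the basis.

S(f_1,f_3): lcm = pq. S = 5q^{2} - 3q.
  leading term q^{2}: no divisor's leading term divides it; move 5q^{2} to the remainder.
  leading term q: no divisor's leading term divides it; move -3q to the remainder.
  remainder 5q^{2} - 3q ≠ 0; add h_5 = 5q^{2} - 3q to the basis.

S(f_2,f_3): lcm = p^{2}. S = -4p + 5q^{2} - 16.
  leading term p: subtract (2)·f_3 from -4p + 5q^{2} - 16 → 5q^{2}
  leading term q^{2}: subtract (1)·h_5 from 5q^{2} → 3q
  leading term q: no divisor's leading term divides it; move 3q to the remainder.
  remainder 3q ≠ 0; add h_6 = 3q to the basis.

S(f_1,h_4): lcm = pq^{3}. S = -\tfrac{1}{3}pq^{2} + \tfrac{1}{2}pq + 5q^{4} + q^{3}.
  leading term pq^{2}: subtract (-\tfrac{1}{3}q)·f_1 from -\tfrac{1}{3}pq^{2} + \tfrac{1}{2}pq + 5q^{4} + q^{3} → \tfrac{1}{2}pq + 5q^{4} + \tfrac{8}{3}q^{3} + \tfrac{1}{3}q^{2}
  leading term pq: subtract (\tfrac{1}{2})·f_1 from \tfrac{1}{2}pq + 5q^{4} + \tfrac{8}{3}q^{3} + \tfrac{1}{3}q^{2} → 5q^{4} + \tfrac{8}{3}q^{3} - \tfrac{13}{6}q^{2} - \tfrac{1}{2}q
  leading term q^{4}: subtract (-\tfrac{1}{6}q)·h_4 from 5q^{4} + \tfrac{8}{3}q^{3} - \tfrac{13}{6}q^{2} - \tfrac{1}{2}q → q^{3} + \tfrac{1}{3}q^{2} - \tfrac{1}{2}q
  leading term q^{3}: subtract (-\tfrac{1}{30})·h_4 from q^{3} + \tfrac{1}{3}q^{2} - \tfrac{1}{2}q → 0
  remainder 0.

S(f_2,h_4): leading monomials are coprime, so the S-polynomial reduces to 0 (Buchberger's first criterion).
S(f_3,h_4): leading monomials are coprime, so the S-polynomial reduces to 0 (Buchberger's first criterion).
S(f_1,h_5): lcm = pq^{2}. S = \tfrac{3}{5}pq + 5q^{3} + q^{2}.
  leading term pq: subtract (\tfrac{3}{5})·f_1 from \tfrac{3}{5}pq + 5q^{3} + q^{2} → 5q^{3} - 2q^{2} - \tfrac{3}{5}q
  leading term q^{3}: subtract (-\tfrac{1}{6})·h_4 from 5q^{3} - 2q^{2} - \tfrac{3}{5}q → -\tfrac{11}{3}q^{2} + \tfrac{19}{10}q
  leading term q^{2}: subtract (-\tfrac{11}{15})·h_5 from -\tfrac{11}{3}q^{2} + \tfrac{19}{10}q → -\tfrac{3}{10}q
  leading term q: subtract (-\tfrac{1}{10})·h_6 from -\tfrac{3}{10}q → 0
  remainder 0.

S(f_2,h_5): leading monomials are coprime, so the S-polynomial reduces to 0 (Buchberger's first criterion).
S(f_3,h_5): leading monomials are coprime, so the S-polynomial reduces to 0 (Buchberger's first criterion).
S(h_4,h_5): lcm = q^{3}. S = \tfrac{14}{15}q^{2} - \tfrac{1}{2}q.
  leading term q^{2}: subtract (\tfrac{14}{75})·h_5 from \tfrac{14}{15}q^{2} - \tfrac{1}{2}q → \tfrac{3}{50}q
  leading term q: subtract (\tfrac{1}{50})·h_6 from \tfrac{3}{50}q → 0
  remainder 0.

S(f_1,h_6): lcm = pq. S = 5q^{2} + q.
  leading term q^{2}: subtract (1)·h_5 from 5q^{2} + q → 4q
  leading term q: subtract (\tfrac{4}{3})·h_6 from 4q → 0
  remainder 0.

S(f_2,h_6): leading monomials are coprime, so the S-polynomial reduces to 0 (Buchberger's first criterion).
S(f_3,h_6): leading monomials are coprime, so the S-polynomial reduces to 0 (Buchberger's first criterion).
S(h_4,h_6): lcm = q^{3}. S = \tfrac{1}{3}q^{2} - \tfrac{1}{2}q.
  leading term q^{2}: subtract (\tfrac{1}{15})·h_5 from \tfrac{1}{3}q^{2} - \tfrac{1}{2}q → -\tfrac{3}{10}q
  leading term q: subtract (-\tfrac{1}{10})·h_6 from -\tfrac{3}{10}q → 0
  remainder 0.

S(h_5,h_6): lcm = q^{2}. S = -\tfrac{3}{5}q.
  leading term q: subtract (-\tfrac{1}{5})·h_6 from -\tfrac{3}{5}q → 0
  remainder 0.

Every S-polynomial of the final basis reduces to 0, so we have a Gröbner basis.
Inter-reduce: drop elements whose leading term is divisible by another's, tail-reduce, and make monic.
Reduced Gröbner basis: {p + 4, q}.

From the last basis element, q = 0, so q takes values in {0}. Each choice, substituted upward through the basis, yields the corresponding point(s) of the solution set.
  q = 0: the earlier basis element becomes p + 4 = 0, giving p = -4 — point (-4, 0).
Check: every point annihilates each of the original generators.

{(-4, 0)}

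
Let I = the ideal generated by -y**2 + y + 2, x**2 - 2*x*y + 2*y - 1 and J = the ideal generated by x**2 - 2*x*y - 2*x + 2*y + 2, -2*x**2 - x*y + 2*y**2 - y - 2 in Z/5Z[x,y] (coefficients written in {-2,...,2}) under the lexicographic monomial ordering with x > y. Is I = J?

For a fixed monomial order, each ideal has a unique reduced Gröbner basis; comparing bases decides equality.
Buchberger on the first generating set:
f_1 = -y**2 + y + 2, LT = y**2.
f_2 = x**2 - 2*x*y + 2*y - 1, LT = x**2.

The S-polynomials (S(f_1,f_2)) all reduce to 0 modulo the current basis, so we have a Gröbner basis.
Inter-reduce: drop elements whose leading term is divisible by another's, tail-reduce, and make monic.
Reduced Gröbner basis: {x**2 - 2*x*y + 2*y - 1, y**2 - y - 2}.

Buchberger on the second generating set:
h_1 = x**2 - 2*x*y - 2*x + 2*y + 2, LT = x**2.
h_2 = -2*x**2 - x*y + 2*y**2 - y - 2, LT = x**2.

S(h_1,h_2): lcm = x**2. S = -2*x + y**2 - y + 1.
  leading term x: no divisor's leading term divides it; move -2*x to the remainder.
  leading term y**2: no divisor's leading term divides it; move y**2 to the remainder.
  leading term y: no divisor's leading term divides it; move -y to the remainder.
  leading term 1: no divisor's leading term divides it; move 1 to the remainder.
  remainder -2*x + y**2 - y + 1 ≠ 0; add k_3 = -2*x + y**2 - y + 1 to the basis.

S(h_1,k_3): lcm = x**2. S = -2*x*y**2 + x + 2*y + 2.
  leading term x*y**2: subtract (y**2)·k_3 from -2*x*y**2 + x + 2*y + 2 → x - y**4 + y**3 - y**2 + 2*y + 2
  leading term x: subtract (2)·k_3 from x - y**4 + y**3 - y**2 + 2*y + 2 → -y**4 + y**3 + 2*y**2 - y
  leading term y**4: no divisor's leading term divides it; move -y**4 to the remainder.
  leading term y**3: no divisor's leading term divides it; move y**3 to the remainder.
  leading term y**2: no divisor's leading term divides it; move 2*y**2 to the remainder.
  leading term y: no divisor's leading term divides it; move -y to the remainder.
  remainder -y**4 + y**3 + 2*y**2 - y ≠ 0; add k_4 = -y**4 + y**3 + 2*y**2 - y to the basis.

The other S-polynomials (S(h_2,k_3), S(h_1,k_4), S(h_2,k_4), S(k_3,k_4)) all reduce to 0 modulo the current basis, so we have a Gröbner basis.
Inter-reduce: drop elements whose leading term is divisible by another's, tail-reduce, and make monic.
Reduced Gröbner basis: {x + 2*y**2 - 2*y + 2, y**4 - y**3 - 2*y**2 + y}.

Since the reduced bases disagree, the two ideals are not the same.

No, the ideals differ.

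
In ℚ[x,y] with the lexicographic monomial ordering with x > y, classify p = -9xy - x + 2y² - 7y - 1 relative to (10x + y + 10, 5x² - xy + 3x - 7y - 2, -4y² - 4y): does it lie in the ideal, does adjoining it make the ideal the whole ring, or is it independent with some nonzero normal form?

-9xy - x + 2y² - 7y - 1 lies in I (it reduces to 0).

First compute the reduced Gröbner basis of I by Buchberger's algorithm.
f_1 = 10x + y + 10, LT = x.
f_2 = 5x² - xy + 3x - 7y - 2, LT = x².
f_3 = -4y² - 4y, LT = y².

S(f_1,f_2): lcm = x². S = 3/10xy + ⅖x + 7/5y + ⅖.
  leading term xy: subtract (3/100y)·f_1 from 3/10xy + ⅖x + 7/5y + ⅖ → ⅖x - 3/100y² + 11/10y + ⅖
  leading term x: subtract (1/25)·f_1 from ⅖x - 3/100y² + 11/10y + ⅖ → -3/100y² + 53/50y
  leading term y²: subtract (3/400)·f_3 from -3/100y² + 53/50y → 109/100y
  leading term y: no divisor's leading term divides it; move 109/100y to the remainder.
  remainder 109/100y ≠ 0; add h_4 = 109/100y to the basis.

The other S-polynomials (S(f_1,f_3), S(f_2,f_3), S(f_1,h_4), S(f_2,h_4), S(f_3,h_4)) all reduce to 0 modulo the current basis, so we have a Gröbner basis.
Inter-reduce: drop elements whose leading term is divisible by another's, tail-reduce, and make monic.
Reduced Gröbner basis: {x + 1, y}.
Label its elements g_1 = x + 1, g_2 = y.

Reduce p = -9xy - x + 2y² - 7y - 1 modulo G:
  leading term xy: subtract (-9y)·g_1 from -9xy - x + 2y² - 7y - 1 → -x + 2y² + 2y - 1
  leading term x: subtract (-1)·g_1 from -x + 2y² + 2y - 1 → 2y² + 2y
  leading term y²: subtract (2y)·g_2 from 2y² + 2y → 2y
  leading term y: subtract (2)·g_2 from 2y → 0
  normal form = 0.
Since the normal form is 0, p ∈ I.

The remainder on division by a Gröbner basis is unique — it is the normal form.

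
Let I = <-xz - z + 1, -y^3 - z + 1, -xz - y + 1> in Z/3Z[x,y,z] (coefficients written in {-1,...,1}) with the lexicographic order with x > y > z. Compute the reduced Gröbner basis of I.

G = {x - z^2, y - z, z^3 + z - 1}

f_1 = -xz - z + 1, LT = xz.
f_2 = -y^3 - z + 1, LT = y^3.
f_3 = -xz - y + 1, LT = xz.

S(f_1,f_2): leading monomials are coprime, so the S-polynomial reduces to 0 (Buchberger's first criterion).
S(f_1,f_3): lcm = xz. S = -y + z.
  leading term y: no divisor's leading term divides it; move -y to the remainder.
  leading term z: no divisor's leading term divides it; move z to the remainder.
  remainder -y + z ≠ 0; add g_4 = -y + z to the basis.

S(f_2,f_3): leading monomials are coprime, so the S-polynomial reduces to 0 (Buchberger's first criterion).
S(f_1,g_4): leading monomials are coprime, so the S-polynomial reduces to 0 (Buchberger's first criterion).
S(f_2,g_4): lcm = y^3. S = y^2z + z - 1.
  leading term y^2z: subtract (-yz)·g_4 from y^2z + z - 1 → yz^2 + z - 1
  leading term yz^2: subtract (-z^2)·g_4 from yz^2 + z - 1 → z^3 + z - 1
  leading term z^3: no divisor's leading term divides it; move z^3 to the remainder.
  leading term z: no divisor's leading term divides it; move z to the remainder.
  leading term 1: no divisor's leading term divides it; move -1 to the remainder.
  remainder z^3 + z - 1 ≠ 0; add g_5 = z^3 + z - 1 to the basis.

S(f_3,g_4): leading monomials are coprime, so the S-polynomial reduces to 0 (Buchberger's first criterion).
S(f_1,g_5): lcm = xz^3. S = -xz + x + z^3 - z^2.
  leading term xz: subtract (1)·f_1 from -xz + x + z^3 - z^2 → x + z^3 - z^2 + z - 1
  leading term x: no divisor's leading term divides it; move x to the remainder.
  leading term z^3: subtract (1)·g_5 from z^3 - z^2 + z - 1 → -z^2
  leading term z^2: no divisor's leading term divides it; move -z^2 to the remainder.
  remainder x - z^2 ≠ 0; add g_6 = x - z^2 to the basis.

S(f_2,g_5): leading monomials are coprime, so the S-polynomial reduces to 0 (Buchberger's first criterion).
S(f_3,g_5): lcm = xz^3. S = -xz + x + yz^2 - z^2.
  leading term xz: subtract (1)·f_1 from -xz + x + yz^2 - z^2 → x + yz^2 - z^2 + z - 1
  leading term x: subtract (1)·g_6 from x + yz^2 - z^2 + z - 1 → yz^2 + z - 1
  leading term yz^2: subtract (-z^2)·g_4 from yz^2 + z - 1 → z^3 + z - 1
  leading term z^3: subtract (1)·g_5 from z^3 + z - 1 → 0
  remainder 0.

S(g_4,g_5): leading monomials are coprime, so the S-polynomial reduces to 0 (Buchberger's first criterion).
S(f_1,g_6): lcm = xz. S = z^3 + z - 1.
  leading term z^3: subtract (1)·g_5 from z^3 + z - 1 → 0
  remainder 0.

S(f_2,g_6): leading monomials are coprime, so the S-polynomial reduces to 0 (Buchberger's first criterion).
S(f_3,g_6): lcm = xz. S = y + z^3 - 1.
  leading term y: subtract (-1)·g_4 from y + z^3 - 1 → z^3 + z - 1
  leading term z^3: subtract (1)·g_5 from z^3 + z - 1 → 0
  remainder 0.

S(g_4,g_6): leading monomials are coprime, so the S-polynomial reduces to 0 (Buchberger's first criterion).
S(g_5,g_6): leading monomials are coprime, so the S-polynomial reduces to 0 (Buchberger's first criterion).
Every S-polynomial of the final basis reduces to 0, so we have a Gröbner basis.
Inter-reduce: drop elements whose leading term is divisible by another's, tail-reduce, and make monic.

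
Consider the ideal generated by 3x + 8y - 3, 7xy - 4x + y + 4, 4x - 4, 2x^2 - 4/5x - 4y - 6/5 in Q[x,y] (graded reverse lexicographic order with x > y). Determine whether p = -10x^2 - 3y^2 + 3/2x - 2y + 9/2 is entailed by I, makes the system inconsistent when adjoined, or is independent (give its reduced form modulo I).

Adjoining -10x^2 - 3y^2 + 3/2x - 2y + 9/2 makes the ideal the whole ring: the system is inconsistent.

First compute the reduced Gröbner basis of I by Buchberger's algorithm.
f_1 = 3x + 8y - 3, LT = x.
f_2 = 7xy - 4x + y + 4, LT = xy.
f_3 = 4x - 4, LT = x.
f_4 = 2x^2 - 4/5x - 4y - 6/5, LT = x^2.

S(f_1,f_2): lcm = xy. S = 8/3y^2 + 4/7x - 8/7y - 4/7.
  leading term y^2: no divisor's leading term divides it; move 8/3y^2 to the remainder.
  leading term x: subtract (4/21)·f_1 from 4/7x - 8/7y - 4/7 → -8/3y
  leading term y: no divisor's leading term divides it; move -8/3y to the remainder.
  remainder 8/3y^2 - 8/3y ≠ 0; add h_5 = 8/3y^2 - 8/3y to the basis.

S(f_1,f_3): lcm = x. S = 8/3y.
  leading term y: no divisor's leading term divides it; move 8/3y to the remainder.
  remainder 8/3y ≠ 0; add h_6 = 8/3y to the basis.

The other S-polynomials (S(f_1,f_4), S(f_2,f_3), S(f_2,f_4), S(f_3,f_4), S(f_1,h_5), S(f_2,h_5), S(f_3,h_5), S(f_4,h_5), S(f_1,h_6), S(f_2,h_6), S(f_3,h_6), S(f_4,h_6), S(h_5,h_6)) all reduce to 0 modulo the current basis, so we have a Gröbner basis.
Inter-reduce: drop elements whose leading term is divisible by another's, tail-reduce, and make monic.
Reduced Gröbner basis: {x - 1, y}.
Label its elements g_1 = x - 1, g_2 = y.

Reduce p = -10x^2 - 3y^2 + 3/2x - 2y + 9/2 modulo G:
  leading term x^2: subtract (-10x)·g_1 from -10x^2 - 3y^2 + 3/2x - 2y + 9/2 → -3y^2 - 17/2x - 2y + 9/2
  leading term y^2: subtract (-3y)·g_2 from -3y^2 - 17/2x - 2y + 9/2 → -17/2x - 2y + 9/2
  leading term x: subtract (-17/2)·g_1 from -17/2x - 2y + 9/2 → -2y - 4
  leading term y: subtract (-2)·g_2 from -2y - 4 → -4
  leading term 1: no divisor's leading term divides it; move -4 to the remainder.
  normal form = -4.
The normal form is nonzero, so p ∉ I. Since p minus its normal form lies in I, I + (p) = I + (r) where r = -4; decide whether this ideal is the whole ring.
Here r = -4 is a nonzero constant, hence a unit: 1 ∈ I + (p), the Gröbner basis of I + (p) is {1}, and the enlarged system has no common solution — adjoining p is inconsistent.

The remainder on division by a Gröbner basis is unique — it is the normal form.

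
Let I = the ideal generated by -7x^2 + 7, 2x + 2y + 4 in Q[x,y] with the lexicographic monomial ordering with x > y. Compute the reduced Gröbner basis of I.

G = {x + y + 2, y^2 + 4y + 3}

f_1 = -7x^2 + 7, LT = x^2.
f_2 = 2x + 2y + 4, LT = x.

S(f_1,f_2): lcm = x^2. S = -xy - 2x - 1.
  reduce S modulo (f_1, f_2):
  remainder y^2 + 4y + 3 ≠ 0; add g_3 = y^2 + 4y + 3 to the basis.

The other S-polynomials (S(f_1,g_3), S(f_2,g_3)) all reduce to 0 modulo the current basis, so we have a Gröbner basis.
Inter-reduce: drop elements whose leading term is divisible by another's, tail-reduce, and make monic.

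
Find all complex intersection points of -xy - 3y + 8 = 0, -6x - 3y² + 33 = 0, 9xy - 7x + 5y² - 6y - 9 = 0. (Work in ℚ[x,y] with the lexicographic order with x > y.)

{(5, 1)}

Compute a lex Gröbner basis by Buchberger's algorithm.
f_1 = -xy - 3y + 8, LT = xy.
f_2 = -6x - 3y² + 33, LT = x.
f_3 = 9xy - 7x + 5y² - 6y - 9, LT = xy.

S(f_1,f_2): lcm = xy. S = -½y³ + 17/2y - 8.
  leading term y³: no divisor's leading term divides it; move -½y³ to the remainder.
  leading term y: no divisor's leading term divides it; move 17/2y to the remainder.
  leading term 1: no divisor's leading term divides it; move -8 to the remainder.
  remainder -½y³ + 17/2y - 8 ≠ 0; add h_4 = -½y³ + 17/2y - 8 to the basis.

S(f_1,f_3): lcm = xy. S = 7/9x - 5/9y² + 11/3y - 7.
  leading term x: subtract (-7/54)·f_2 from 7/9x - 5/9y² + 11/3y - 7 → -17/18y² + 11/3y - 49/18
  leading term y²: no divisor's leading term divides it; move -17/18y² to the remainder.
  leading term y: no divisor's leading term divides it; move 11/3y to the remainder.
  leading term 1: no divisor's leading term divides it; move -49/18 to the remainder.
  remainder -17/18y² + 11/3y - 49/18 ≠ 0; add h_5 = -17/18y² + 11/3y - 49/18 to the basis.

S(f_2,f_3): lcm = xy. S = 7/9x + ½y³ - 5/9y² - 29/6y + 1.
  leading term x: subtract (-7/54)·f_2 from 7/9x + ½y³ - 5/9y² - 29/6y + 1 → ½y³ - 17/18y² - 29/6y + 95/18
  leading term y³: subtract (-1)·h_4 from ½y³ - 17/18y² - 29/6y + 95/18 → -17/18y² + 11/3y - 49/18
  leading term y²: subtract (1)·h_5 from -17/18y² + 11/3y - 49/18 → 0
  remainder 0.

S(f_1,h_4): lcm = xy³. S = 17xy - 16x + 3y³ - 8y².
  leading term xy: subtract (-17)·f_1 from 17xy - 16x + 3y³ - 8y² → -16x + 3y³ - 8y² - 51y + 136
  leading term x: subtract (8/3)·f_2 from -16x + 3y³ - 8y² - 51y + 136 → 3y³ - 51y + 48
  leading term y³: subtract (-6)·h_4 from 3y³ - 51y + 48 → 0
  remainder 0.

S(f_2,h_4): leading monomials are coprime, so the S-polynomial reduces to 0 (Buchberger's first criterion).
S(f_3,h_4): lcm = xy³. S = -7/9xy² + 17xy - 16x + 5/9y⁴ - ⅔y³ - y².
  leading term xy²: subtract (7/9y)·f_1 from -7/9xy² + 17xy - 16x + 5/9y⁴ - ⅔y³ - y² → 17xy - 16x + 5/9y⁴ - ⅔y³ + 4/3y² - 56/9y
  leading term xy: subtract (-17)·f_1 from 17xy - 16x + 5/9y⁴ - ⅔y³ + 4/3y² - 56/9y → -16x + 5/9y⁴ - ⅔y³ + 4/3y² - 515/9y + 136
  leading term x: subtract (8/3)·f_2 from -16x + 5/9y⁴ - ⅔y³ + 4/3y² - 515/9y + 136 → 5/9y⁴ - ⅔y³ + 28/3y² - 515/9y + 48
  leading term y⁴: subtract (-10/9y)·h_4 from 5/9y⁴ - ⅔y³ + 28/3y² - 515/9y + 48 → -⅔y³ + 169/9y² - 595/9y + 48
  leading term y³: subtract (4/3)·h_4 from -⅔y³ + 169/9y² - 595/9y + 48 → 169/9y² - 697/9y + 176/3
  leading term y²: subtract (-338/17)·h_5 from 169/9y² - 697/9y + 176/3 → -695/153y + 695/153
  leading term y: no divisor's leading term divides it; move -695/153y to the remainder.
  leading term 1: no divisor's leading term divides it; move 695/153 to the remainder.
  remainder -695/153y + 695/153 ≠ 0; add h_6 = -695/153y + 695/153 to the basis.

S(f_1,h_5): lcm = xy². S = 66/17xy - 49/17x + 3y² - 8y.
  leading term xy: subtract (-66/17)·f_1 from 66/17xy - 49/17x + 3y² - 8y → -49/17x + 3y² - 334/17y + 528/17
  leading term x: subtract (49/102)·f_2 from -49/17x + 3y² - 334/17y + 528/17 → 151/34y² - 334/17y + 517/34
  leading term y²: subtract (-1359/289)·h_5 from 151/34y² - 334/17y + 517/34 → -695/289y + 695/289
  leading term y: subtract (9/17)·h_6 from -695/289y + 695/289 → 0
  remainder 0.

S(f_2,h_5): leading monomials are coprime, so the S-polynomial reduces to 0 (Buchberger's first criterion).
S(f_3,h_5): lcm = xy². S = 475/153xy - 49/17x + 5/9y³ - ⅔y² - y.
  leading term xy: subtract (-475/153)·f_1 from 475/153xy - 49/17x + 5/9y³ - ⅔y² - y → -49/17x + 5/9y³ - ⅔y² - 526/51y + 3800/153
  leading term x: subtract (49/102)·f_2 from -49/17x + 5/9y³ - ⅔y² - 526/51y + 3800/153 → 5/9y³ + 79/102y² - 526/51y + 2749/306
  leading term y³: subtract (-10/9)·h_4 from 5/9y³ + 79/102y² - 526/51y + 2749/306 → 79/102y² - 133/153y + 29/306
  leading term y²: subtract (-237/289)·h_5 from 79/102y² - 133/153y + 29/306 → 5560/2601y - 5560/2601
  leading term y: subtract (-8/17)·h_6 from 5560/2601y - 5560/2601 → 0
  remainder 0.

S(h_4,h_5): lcm = y³. S = 66/17y² - 338/17y + 16.
  leading term y²: subtract (-1188/289)·h_5 from 66/17y² - 338/17y + 16 → -1390/289y + 1390/289
  leading term y: subtract (18/17)·h_6 from -1390/289y + 1390/289 → 0
  remainder 0.

S(f_1,h_6): lcm = xy. S = x + 3y - 8.
  leading term x: subtract (-⅙)·f_2 from x + 3y - 8 → -½y² + 3y - 5/2
  leading term y²: subtract (9/17)·h_5 from -½y² + 3y - 5/2 → 18/17y - 18/17
  leading term y: subtract (-162/695)·h_6 from 18/17y - 18/17 → 0
  remainder 0.

S(f_2,h_6): leading monomials are coprime, so the S-polynomial reduces to 0 (Buchberger's first criterion).
S(f_3,h_6): lcm = xy. S = 2/9x + 5/9y² - ⅔y - 1.
  leading term x: subtract (-1/27)·f_2 from 2/9x + 5/9y² - ⅔y - 1 → 4/9y² - ⅔y + 2/9
  leading term y²: subtract (-8/17)·h_5 from 4/9y² - ⅔y + 2/9 → 18/17y - 18/17
  leading term y: subtract (-162/695)·h_6 from 18/17y - 18/17 → 0
  remainder 0.

S(h_4,h_6): lcm = y³. S = y² - 17y + 16.
  leading term y²: subtract (-18/17)·h_5 from y² - 17y + 16 → -223/17y + 223/17
  leading term y: subtract (2007/695)·h_6 from -223/17y + 223/17 → 0
  remainder 0.

S(h_5,h_6): lcm = y². S = -49/17y + 49/17.
  leading term y: subtract (441/695)·h_6 from -49/17y + 49/17 → 0
  remainder 0.

Every S-polynomial of the final basis reduces to 0, so we have a Gröbner basis.
Inter-reduce: drop elements whose leading term is divisible by another's, tail-reduce, and make monic.
Reduced Gröbner basis: {x - 5, y - 1}.

From the last basis element, y - 1 = 0, so y takes values in {1}. Each choice, substituted upward through the basis, yields the corresponding point(s) of the solution set.
  y = 1: the earlier basis element becomes x - 5 = 0, giving x = 5 — point (5, 1).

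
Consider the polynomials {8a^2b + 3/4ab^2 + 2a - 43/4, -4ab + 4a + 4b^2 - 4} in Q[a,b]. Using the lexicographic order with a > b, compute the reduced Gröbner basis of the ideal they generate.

G = {a^2 + 11/32a + 35/32b^3 + 35/32b^2 - 35/32b - 39/16, ab - a - b^2 + 1, b^4 + 32/35b^3 - 27/35b^2 - 15/7b + 1}

The reduced Gröbner basis is the canonical form of the ideal for this ordering.

f_1 = 8a^2b + 3/4ab^2 + 2a - 43/4, LT = a^2b.
f_2 = -4ab + 4a + 4b^2 - 4, LT = ab.

S(f_1,f_2): lcm = a^2b. S = a^2 + 35/32ab^2 - 3/4a - 43/32.
  reduce S modulo (f_1, f_2):
  remainder a^2 + 11/32a + 35/32b^3 + 35/32b^2 - 35/32b - 39/16 ≠ 0; add g_3 = a^2 + 11/32a + 35/32b^3 + 35/32b^2 - 35/32b - 39/16 to the basis.

S(f_1,g_3): lcm = a^2b. S = 3/32ab^2 - 11/32ab + 1/4a - 35/32b^4 - 35/32b^3 + 35/32b^2 + 39/16b - 43/32.
  reduce S modulo (f_1, f_2, g_3):
  remainder -35/32b^4 - b^3 + 27/32b^2 + 75/32b - 35/32 ≠ 0; add g_4 = -35/32b^4 - b^3 + 27/32b^2 + 75/32b - 35/32 to the basis.

The other S-polynomials (S(f_2,g_3), S(f_1,g_4), S(f_2,g_4), S(g_3,g_4)) all reduce to 0 modulo the current basis, so we have a Gröbner basis.
Inter-reduce: drop elements whose leading term is divisible by another's, tail-reduce, and make monic.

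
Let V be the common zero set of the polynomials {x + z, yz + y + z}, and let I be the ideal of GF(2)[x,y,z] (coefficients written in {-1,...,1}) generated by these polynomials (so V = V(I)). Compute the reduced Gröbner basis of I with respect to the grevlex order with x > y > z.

G = {yz + y + z, x + z}

f_1 = x + z, LT = x.
f_2 = yz + y + z, LT = yz.

The S-polynomials (S(f_1,f_2)) all reduce to 0 modulo the current basis, so we have a Gröbner basis.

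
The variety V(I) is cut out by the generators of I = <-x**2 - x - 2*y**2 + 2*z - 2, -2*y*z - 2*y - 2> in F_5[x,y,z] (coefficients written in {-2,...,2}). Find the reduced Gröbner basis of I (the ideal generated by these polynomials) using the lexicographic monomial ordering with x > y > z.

The reduced Gröbner basis is the canonical form of the ideal for this ordering.

f_1 = -x**2 - x - 2*y**2 + 2*z - 2, LT = x**2.
f_2 = -2*y*z - 2*y - 2, LT = y*z.

The S-polynomials (S(f_1,f_2)) all reduce to 0 modulo the current basis, so we have a Gröbner basis.

G = {x**2 + x + 2*y**2 - 2*z + 2, y*z + y + 1}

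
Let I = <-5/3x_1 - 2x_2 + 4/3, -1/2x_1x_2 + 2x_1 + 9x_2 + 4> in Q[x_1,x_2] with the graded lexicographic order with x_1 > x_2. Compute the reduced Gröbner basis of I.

G = {x_2^2 + 31/3x_2 + 28/3, x_1 + 6/5x_2 - 4/5}

f_1 = -5/3x_1 - 2x_2 + 4/3, LT = x_1.
f_2 = -1/2x_1x_2 + 2x_1 + 9x_2 + 4, LT = x_1x_2.

S(f_1,f_2): lcm = x_1x_2. S = 6/5x_2^2 + 4x_1 + 86/5x_2 + 8.
  leading term x_2^2: no divisor's leading term divides it; move 6/5x_2^2 to the remainder.
  leading term x_1: subtract (-12/5)·f_1 from 4x_1 + 86/5x_2 + 8 → 62/5x_2 + 56/5
  leading term x_2: no divisor's leading term divides it; move 62/5x_2 to the remainder.
  leading term 1: no divisor's leading term divides it; move 56/5 to the remainder.
  remainder 6/5x_2^2 + 62/5x_2 + 56/5 ≠ 0; add g_3 = 6/5x_2^2 + 62/5x_2 + 56/5 to the basis.

The other S-polynomials (S(f_1,g_3), S(f_2,g_3)) all reduce to 0 modulo the current basis, so we have a Gröbner basis.
Inter-reduce: drop elements whose leading term is divisible by another's, tail-reduce, and make monic.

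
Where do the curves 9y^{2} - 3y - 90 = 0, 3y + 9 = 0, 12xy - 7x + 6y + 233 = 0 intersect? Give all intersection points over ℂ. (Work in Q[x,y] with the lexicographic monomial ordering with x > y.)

{(5, -3)}

Compute a lex Gröbner basis by Buchberger's algorithm.
f_1 = 9y^{2} - 3y - 90, LT = y^{2}.
f_2 = 3y + 9, LT = y.
f_3 = 12xy - 7x + 6y + 233, LT = xy.

S(f_1,f_3): lcm = xy^{2}. S = \tfrac{1}{4}xy - 10x - \tfrac{1}{2}y^{2} - \tfrac{233}{12}y.
  leading term xy: subtract (\tfrac{1}{12}x)·f_2 from \tfrac{1}{4}xy - 10x - \tfrac{1}{2}y^{2} - \tfrac{233}{12}y → -\tfrac{43}{4}x - \tfrac{1}{2}y^{2} - \tfrac{233}{12}y
  leading term x: no divisor's leading term divides it; move -\tfrac{43}{4}x to the remainder.
  leading term y^{2}: subtract (-\tfrac{1}{18})·f_1 from -\tfrac{1}{2}y^{2} - \tfrac{233}{12}y → -\tfrac{235}{12}y - 5
  leading term y: subtract (-\tfrac{235}{36})·f_2 from -\tfrac{235}{12}y - 5 → \tfrac{215}{4}
  leading term 1: no divisor's leading term divides it; move \tfrac{215}{4} to the remainder.
  remainder -\tfrac{43}{4}x + \tfrac{215}{4} ≠ 0; add h_4 = -\tfrac{43}{4}x + \tfrac{215}{4} to the basis.

The other S-polynomials (S(f_1,f_2), S(f_2,f_3), S(f_1,h_4), S(f_2,h_4), S(f_3,h_4)) all reduce to 0 modulo the current basis, so we have a Gröbner basis.
Inter-reduce: drop elements whose leading term is divisible by another's, tail-reduce, and make monic.
Reduced Gröbner basis: {x - 5, y + 3}.

A lex Gröbner basis eliminates variables successively. Here y + 3 depends only on y, with roots {-3}; lifting each root through the earlier basis elements recovers the full solutions.
  y = -3: the earlier basis element becomes x - 5 = 0, giving x = 5 — point (5, -3).
Substituting each solution back into the original system confirms all equations vanish.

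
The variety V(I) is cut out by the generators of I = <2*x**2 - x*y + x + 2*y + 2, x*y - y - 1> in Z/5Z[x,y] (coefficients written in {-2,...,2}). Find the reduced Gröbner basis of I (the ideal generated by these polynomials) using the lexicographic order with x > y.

f_1 = 2*x**2 - x*y + x + 2*y + 2, LT = x**2.
f_2 = x*y - y - 1, LT = x*y.

S(f_1,f_2): lcm = x**2*y. S = 2*x*y**2 - x*y + x + y**2 + y.
  leading term x*y**2: subtract (2*y)·f_2 from 2*x*y**2 - x*y + x + y**2 + y → -x*y + x - 2*y**2 - 2*y
  leading term x*y: subtract (-1)·f_2 from -x*y + x - 2*y**2 - 2*y → x - 2*y**2 + 2*y - 1
  leading term x: no divisor's leading term divides it; move x to the remainder.
  leading term y**2: no divisor's leading term divides it; move -2*y**2 to the remainder.
  leading term y: no divisor's leading term divides it; move 2*y to the remainder.
  leading term 1: no divisor's leading term divides it; move -1 to the remainder.
  remainder x - 2*y**2 + 2*y - 1 ≠ 0; add g_3 = x - 2*y**2 + 2*y - 1 to the basis.

S(f_1,g_3): lcm = x**2. S = 2*x*y**2 - x + y + 1.
  leading term x*y**2: subtract (2*y)·f_2 from 2*x*y**2 - x + y + 1 → -x + 2*y**2 - 2*y + 1
  leading term x: subtract (-1)·g_3 from -x + 2*y**2 - 2*y + 1 → 0
  remainder 0.

S(f_2,g_3): lcm = x*y. S = 2*y**3 - 2*y**2 - 1.
  leading term y**3: no divisor's leading term divides it; move 2*y**3 to the remainder.
  leading term y**2: no divisor's leading term divides it; move -2*y**2 to the remainder.
  leading term 1: no divisor's leading term divides it; move -1 to the remainder.
  remainder 2*y**3 - 2*y**2 - 1 ≠ 0; add g_4 = 2*y**3 - 2*y**2 - 1 to the basis.

S(f_1,g_4): leading monomials are coprime, so the S-polynomial reduces to 0 (Buchberger's first criterion).
S(f_2,g_4): lcm = x*y**3. S = x*y**2 - 2*x - y**3 - y**2.
  leading term x*y**2: subtract (y)·f_2 from x*y**2 - 2*x - y**3 - y**2 → -2*x - y**3 + y
  leading term x: subtract (-2)·g_3 from -2*x - y**3 + y → -y**3 + y**2 - 2
  leading term y**3: subtract (2)·g_4 from -y**3 + y**2 - 2 → 0
  remainder 0.

S(g_3,g_4): leading monomials are coprime, so the S-polynomial reduces to 0 (Buchberger's first criterion).
Every S-polynomial of the final basis reduces to 0, so we have a Gröbner basis.
Inter-reduce: drop elements whose leading term is divisible by another's, tail-reduce, and make monic.

G = {x - 2*y**2 + 2*y - 1, y**3 - y**2 + 2}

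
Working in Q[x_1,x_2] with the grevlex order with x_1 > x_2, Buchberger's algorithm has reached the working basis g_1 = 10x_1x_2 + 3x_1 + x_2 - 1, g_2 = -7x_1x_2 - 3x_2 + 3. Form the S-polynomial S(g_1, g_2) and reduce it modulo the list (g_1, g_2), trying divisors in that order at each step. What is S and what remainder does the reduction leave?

lcm(LM(g_1), LM(g_2)) = x_1x_2.
S = (lcm/LT(g_1))·g_1 − (lcm/LT(g_2))·g_2 = 3/10x_1 - 23/70x_2 + 23/70.
Reduce S modulo (g_1, g_2) in that order:
  leading term x_1: no divisor's leading term divides it; move 3/10x_1 to the remainder.
  leading term x_2: no divisor's leading term divides it; move -23/70x_2 to the remainder.
  leading term 1: no divisor's leading term divides it; move 23/70 to the remainder.
The remainder 3/10x_1 - 23/70x_2 + 23/70 is nonzero, so it would be added as the next basis element.
This is the inner loop of Buchberger's algorithm — each nonzero remainder becomes a new basis element.

S(g_1, g_2) = 3/10x_1 - 23/70x_2 + 23/70; remainder on division = 3/10x_1 - 23/70x_2 + 23/70.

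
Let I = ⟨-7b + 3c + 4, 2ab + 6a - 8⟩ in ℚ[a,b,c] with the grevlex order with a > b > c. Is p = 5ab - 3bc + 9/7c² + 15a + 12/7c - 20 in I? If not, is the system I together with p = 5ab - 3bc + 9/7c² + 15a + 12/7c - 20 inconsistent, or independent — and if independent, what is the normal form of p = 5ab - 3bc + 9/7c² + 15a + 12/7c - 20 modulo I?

5ab - 3bc + 9/7c² + 15a + 12/7c - 20 lies in I (it reduces to 0).

First compute the reduced Gröbner basis of I by Buchberger's algorithm.
f_1 = -7b + 3c + 4, LT = b.
f_2 = 2ab + 6a - 8, LT = ab.

S(f_1,f_2): lcm = ab. S = -3/7ac - 25/7a + 4.
  reduce S modulo (f_1, f_2):
  remainder -3/7ac - 25/7a + 4 ≠ 0; add h_3 = -3/7ac - 25/7a + 4 to the basis.

The other S-polynomials (S(f_1,h_3), S(f_2,h_3)) all reduce to 0 modulo the current basis, so we have a Gröbner basis.
Inter-reduce: drop elements whose leading term is divisible by another's, tail-reduce, and make monic.
Reduced Gröbner basis: {ac + 25/3a - 28/3, b - 3/7c - 4/7}.
Label its elements g_1 = ac + 25/3a - 28/3, g_2 = b - 3/7c - 4/7.

Reduce p = 5ab - 3bc + 9/7c² + 15a + 12/7c - 20 modulo G:
  leading term ab: subtract (5a)·g_2 from 5ab - 3bc + 9/7c² + 15a + 12/7c - 20 → 15/7ac - 3bc + 9/7c² + 125/7a + 12/7c - 20
  leading term ac: subtract (15/7)·g_1 from 15/7ac - 3bc + 9/7c² + 125/7a + 12/7c - 20 → -3bc + 9/7c² + 12/7c
  leading term bc: subtract (-3c)·g_2 from -3bc + 9/7c² + 12/7c → 0
  normal form = 0.
Since the normal form is 0, p ∈ I.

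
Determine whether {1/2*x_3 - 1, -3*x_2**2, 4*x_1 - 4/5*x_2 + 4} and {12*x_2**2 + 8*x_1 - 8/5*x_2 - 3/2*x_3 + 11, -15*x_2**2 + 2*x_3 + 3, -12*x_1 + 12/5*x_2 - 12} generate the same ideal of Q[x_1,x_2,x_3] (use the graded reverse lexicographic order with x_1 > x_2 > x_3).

Equality of ideals is decidable: compute both reduced Gröbner bases (unique for the ordering) and check whether they agree.
Buchberger on the first generating set:
f_1 = 1/2*x_3 - 1, LT = x_3.
f_2 = -3*x_2**2, LT = x_2**2.
f_3 = 4*x_1 - 4/5*x_2 + 4, LT = x_1.

The S-polynomials (S(f_1,f_2), S(f_1,f_3), S(f_2,f_3)) all reduce to 0 modulo the current basis, so we have a Gröbner basis.
Inter-reduce: drop elements whose leading term is divisible by another's, tail-reduce, and make monic.
Reduced Gröbner basis: {x_2**2, x_1 - 1/5*x_2 + 1, x_3 - 2}.

Buchberger on the second generating set:
h_1 = 12*x_2**2 + 8*x_1 - 8/5*x_2 - 3/2*x_3 + 11, LT = x_2**2.
h_2 = -15*x_2**2 + 2*x_3 + 3, LT = x_2**2.
h_3 = -12*x_1 + 12/5*x_2 - 12, LT = x_1.

S(h_1,h_2): lcm = x_2**2. S = 2/3*x_1 - 2/15*x_2 + 1/120*x_3 + 67/60.
  leading term x_1: subtract (-1/18)·h_3 from 2/3*x_1 - 2/15*x_2 + 1/120*x_3 + 67/60 → 1/120*x_3 + 9/20
  leading term x_3: no divisor's leading term divides it; move 1/120*x_3 to the remainder.
  leading term 1: no divisor's leading term divides it; move 9/20 to the remainder.
  remainder 1/120*x_3 + 9/20 ≠ 0; add k_4 = 1/120*x_3 + 9/20 to the basis.

The other S-polynomials (S(h_1,h_3), S(h_2,h_3), S(h_1,k_4), S(h_2,k_4), S(h_3,k_4)) all reduce to 0 modulo the current basis, so we have a Gröbner basis.
Inter-reduce: drop elements whose leading term is divisible by another's, tail-reduce, and make monic.
Reduced Gröbner basis: {x_2**2 + 7, x_1 - 1/5*x_2 + 1, x_3 + 54}.

The bases are distinct; the ideals are different.

No, the ideals differ.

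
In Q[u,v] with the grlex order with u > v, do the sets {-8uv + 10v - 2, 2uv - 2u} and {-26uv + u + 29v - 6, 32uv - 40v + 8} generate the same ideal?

No, the ideals differ.

Two ideals are equal iff their reduced Gröbner bases coincide (the reduced basis is unique for a fixed ordering).
Buchberger on the first generating set:
f_1 = -8uv + 10v - 2, LT = uv.
f_2 = 2uv - 2u, LT = uv.

S(f_1,f_2): lcm = uv. S = u - 5/4v + 1/4.
  reduce S modulo (f_1, f_2):
  remainder u - 5/4v + 1/4 ≠ 0; add g_3 = u - 5/4v + 1/4 to the basis.

S(f_1,g_3): lcm = uv. S = 5/4v^2 - 3/2v + 1/4.
  reduce S modulo (f_1, f_2, g_3):
  remainder 5/4v^2 - 3/2v + 1/4 ≠ 0; add g_4 = 5/4v^2 - 3/2v + 1/4 to the basis.

The other S-polynomials (S(f_2,g_3), S(f_1,g_4), S(f_2,g_4), S(g_3,g_4)) all reduce to 0 modulo the current basis, so we have a Gröbner basis.
Inter-reduce: drop elements whose leading term is divisible by another's, tail-reduce, and make monic.
Reduced Gröbner basis: {v^2 - 6/5v + 1/5, u - 5/4v + 1/4}.

Buchberger on the second generating set:
h_1 = -26uv + u + 29v - 6, LT = uv.
h_2 = 32uv - 40v + 8, LT = uv.

S(h_1,h_2): lcm = uv. S = -1/26u + 7/52v - 1/52.
  reduce S modulo (h_1, h_2):
  remainder -1/26u + 7/52v - 1/52 ≠ 0; add k_3 = -1/26u + 7/52v - 1/52 to the basis.

S(h_1,k_3): lcm = uv. S = 7/2v^2 - 1/26u - 21/13v + 3/13.
  reduce S modulo (h_1, h_2, k_3):
  remainder 7/2v^2 - 7/4v + 1/4 ≠ 0; add k_4 = 7/2v^2 - 7/4v + 1/4 to the basis.

The other S-polynomials (S(h_2,k_3), S(h_1,k_4), S(h_2,k_4), S(k_3,k_4)) all reduce to 0 modulo the current basis, so we have a Gröbner basis.
Inter-reduce: drop elements whose leading term is divisible by another's, tail-reduce, and make monic.
Reduced Gröbner basis: {v^2 - 1/2v + 1/14, u - 7/2v + 1/2}.

Since the reduced bases disagree, the two ideals are not the same.
The choice of monomial ordering does not affect the verdict — as long as both bases are computed under the same ordering, their equality decides ideal equality.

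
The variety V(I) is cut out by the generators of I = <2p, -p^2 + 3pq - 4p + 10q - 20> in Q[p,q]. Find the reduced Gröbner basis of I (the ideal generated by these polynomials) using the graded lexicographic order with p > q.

G = {p, q - 2}

f_1 = 2p, LT = p.
f_2 = -p^2 + 3pq - 4p + 10q - 20, LT = p^2.

S(f_1,f_2): lcm = p^2. S = 3pq - 4p + 10q - 20.
  leading term pq: subtract (3/2q)·f_1 from 3pq - 4p + 10q - 20 → -4p + 10q - 20
  leading term p: subtract (-2)·f_1 from -4p + 10q - 20 → 10q - 20
  leading term q: no divisor's leading term divides it; move 10q to the remainder.
  leading term 1: no divisor's leading term divides it; move -20 to the remainder.
  remainder 10q - 20 ≠ 0; add g_3 = 10q - 20 to the basis.

The other S-polynomials (S(f_1,g_3), S(f_2,g_3)) all reduce to 0 modulo the current basis, so we have a Gröbner basis.
Inter-reduce: drop elements whose leading term is divisible by another's, tail-reduce, and make monic.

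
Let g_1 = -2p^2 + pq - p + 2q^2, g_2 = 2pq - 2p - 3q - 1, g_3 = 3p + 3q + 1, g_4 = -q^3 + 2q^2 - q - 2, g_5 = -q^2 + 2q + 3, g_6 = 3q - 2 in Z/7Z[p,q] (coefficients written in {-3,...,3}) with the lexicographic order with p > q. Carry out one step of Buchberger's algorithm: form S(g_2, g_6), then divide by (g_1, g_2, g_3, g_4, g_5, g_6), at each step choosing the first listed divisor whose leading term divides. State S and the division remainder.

lcm(LM(g_2), LM(g_6)) = pq.
S = (lcm/LT(g_2))·g_2 − (lcm/LT(g_6))·g_6 = 2p + 2q + 3.
Reduce S modulo (g_1, g_2, g_3, g_4, g_5, g_6) in that order:
  leading term p: subtract (3)·g_3 from 2p + 2q + 3 → 0
The remainder is 0, so this S-polynomial contributes no new basis element.

S(g_2, g_6) = 2p + 2q + 3; remainder on division = 0.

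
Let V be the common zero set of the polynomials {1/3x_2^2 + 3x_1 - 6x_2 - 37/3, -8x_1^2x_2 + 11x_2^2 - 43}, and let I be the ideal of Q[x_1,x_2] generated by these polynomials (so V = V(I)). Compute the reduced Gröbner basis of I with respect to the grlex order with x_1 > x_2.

G = {x_1^3 - 37/9x_1^2 - 11/8x_1x_2 + 91/18x_2 + 43/4, x_1^2x_2 + 99/8x_1 - 99/4x_2 - 91/2, x_2^2 + 9x_1 - 18x_2 - 37}

f_1 = 1/3x_2^2 + 3x_1 - 6x_2 - 37/3, LT = x_2^2.
f_2 = -8x_1^2x_2 + 11x_2^2 - 43, LT = x_1^2x_2.

S(f_1,f_2): lcm = x_1^2x_2^2. S = 9x_1^3 - 18x_1^2x_2 + 11/8x_2^3 - 37x_1^2 - 43/8x_2.
  leading term x_1^3: no divisor's leading term divides it; move 9x_1^3 to the remainder.
  leading term x_1^2x_2: subtract (9/4)·f_2 from -18x_1^2x_2 + 11/8x_2^3 - 37x_1^2 - 43/8x_2 → 11/8x_2^3 - 37x_1^2 - 99/4x_2^2 - 43/8x_2 + 387/4
  leading term x_2^3: subtract (33/8x_2)·f_1 from 11/8x_2^3 - 37x_1^2 - 99/4x_2^2 - 43/8x_2 + 387/4 → -37x_1^2 - 99/8x_1x_2 + 91/2x_2 + 387/4
  leading term x_1^2: no divisor's leading term divides it; move -37x_1^2 to the remainder.
  leading term x_1x_2: no divisor's leading term divides it; move -99/8x_1x_2 to the remainder.
  leading term x_2: no divisor's leading term divides it; move 91/2x_2 to the remainder.
  leading term 1: no divisor's leading term divides it; move 387/4 to the remainder.
  remainder 9x_1^3 - 37x_1^2 - 99/8x_1x_2 + 91/2x_2 + 387/4 ≠ 0; add g_3 = 9x_1^3 - 37x_1^2 - 99/8x_1x_2 + 91/2x_2 + 387/4 to the basis.

S(f_1,g_3): leading monomials are coprime, so the S-polynomial reduces to 0 (Buchberger's first criterion).
S(f_2,g_3): lcm = x_1^3x_2. S = 37/9x_1^2x_2 - 91/18x_2^2 + 43/8x_1 - 43/4x_2.
  leading term x_1^2x_2: subtract (-37/72)·f_2 from 37/9x_1^2x_2 - 91/18x_2^2 + 43/8x_1 - 43/4x_2 → 43/72x_2^2 + 43/8x_1 - 43/4x_2 - 1591/72
  leading term x_2^2: subtract (43/24)·f_1 from 43/72x_2^2 + 43/8x_1 - 43/4x_2 - 1591/72 → 0
  remainder 0.

Every S-polynomial of the final basis reduces to 0, so we have a Gröbner basis.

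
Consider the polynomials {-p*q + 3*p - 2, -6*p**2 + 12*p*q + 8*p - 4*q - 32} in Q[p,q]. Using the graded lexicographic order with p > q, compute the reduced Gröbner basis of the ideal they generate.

G = {p**2 - 22/3*p + 2/3*q + 28/3, p*q - 3*p + 2, q**2 - 3*p + 11*q - 20}

f_1 = -p*q + 3*p - 2, LT = p*q.
f_2 = -6*p**2 + 12*p*q + 8*p - 4*q - 32, LT = p**2.

S(f_1,f_2): lcm = p**2*q. S = 2*p*q**2 - 3*p**2 + 4/3*p*q - 2/3*q**2 + 2*p - 16/3*q.
  leading term p*q**2: subtract (-2*q)·f_1 from 2*p*q**2 - 3*p**2 + 4/3*p*q - 2/3*q**2 + 2*p - 16/3*q → -3*p**2 + 22/3*p*q - 2/3*q**2 + 2*p - 28/3*q
  leading term p**2: subtract (1/2)·f_2 from -3*p**2 + 22/3*p*q - 2/3*q**2 + 2*p - 28/3*q → 4/3*p*q - 2/3*q**2 - 2*p - 22/3*q + 16
  leading term p*q: subtract (-4/3)·f_1 from 4/3*p*q - 2/3*q**2 - 2*p - 22/3*q + 16 → -2/3*q**2 + 2*p - 22/3*q + 40/3
  leading term q**2: no divisor's leading term divides it; move -2/3*q**2 to the remainder.
  leading term p: no divisor's leading term divides it; move 2*p to the remainder.
  leading term q: no divisor's leading term divides it; move -22/3*q to the remainder.
  leading term 1: no divisor's leading term divides it; move 40/3 to the remainder.
  remainder -2/3*q**2 + 2*p - 22/3*q + 40/3 ≠ 0; add g_3 = -2/3*q**2 + 2*p - 22/3*q + 40/3 to the basis.

The other S-polynomials (S(f_1,g_3), S(f_2,g_3)) all reduce to 0 modulo the current basis, so we have a Gröbner basis.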